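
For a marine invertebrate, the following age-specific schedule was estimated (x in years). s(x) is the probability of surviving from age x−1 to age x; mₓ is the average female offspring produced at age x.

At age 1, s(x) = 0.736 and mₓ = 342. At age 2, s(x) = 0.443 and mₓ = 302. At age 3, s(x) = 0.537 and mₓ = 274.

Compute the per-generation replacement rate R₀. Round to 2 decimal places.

398.15

Survivorship from birth: l_x = s_1·s_2·…·s_x.
  l_1 = 0.73600
  l_2 = 0.32605
  l_3 = 0.17509
R₀ = Σ l_x mₓ:
  age 1: 0.73600 × 342 = 251.7120
  age 2: 0.32605 × 302 = 98.4671
  age 3: 0.17509 × 274 = 47.9747
R₀ = 251.7120 + 98.4671 + 47.9747 = 398.1538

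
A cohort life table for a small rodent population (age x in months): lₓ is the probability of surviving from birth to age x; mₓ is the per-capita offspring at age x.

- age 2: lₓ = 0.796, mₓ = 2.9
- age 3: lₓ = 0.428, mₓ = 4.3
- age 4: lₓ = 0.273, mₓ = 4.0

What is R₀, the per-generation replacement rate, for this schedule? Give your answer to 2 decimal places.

R₀ = Σ lₓ mₓ:
  age 2: 0.796 × 2.9 = 2.3084
  age 3: 0.428 × 4.3 = 1.8404
  age 4: 0.273 × 4.0 = 1.0920
R₀ = 2.3084 + 1.8404 + 1.0920 = 5.2408

5.24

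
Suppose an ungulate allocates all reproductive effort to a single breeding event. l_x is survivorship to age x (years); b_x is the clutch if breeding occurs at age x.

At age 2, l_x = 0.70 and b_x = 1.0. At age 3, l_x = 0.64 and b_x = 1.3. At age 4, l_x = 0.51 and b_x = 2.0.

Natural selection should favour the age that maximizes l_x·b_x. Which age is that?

Expected offspring if breeding at age x = l_x × b_x:
  age 2: 0.70 × 1.0 = 0.700
  age 3: 0.64 × 1.3 = 0.832
  age 4: 0.51 × 2.0 = 1.020
Maximum at age 4 (1.020).

4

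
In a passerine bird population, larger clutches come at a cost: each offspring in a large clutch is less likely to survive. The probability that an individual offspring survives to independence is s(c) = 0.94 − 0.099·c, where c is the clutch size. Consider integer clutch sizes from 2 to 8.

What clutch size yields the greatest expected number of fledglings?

5

Expected fledglings = c × s(c):
  c=2: 2 × 0.742 = 1.484
  c=3: 3 × 0.643 = 1.929
  c=4: 4 × 0.544 = 2.176
  c=5: 5 × 0.445 = 2.225
  c=6: 6 × 0.346 = 2.076
  c=7: 7 × 0.247 = 1.729
  c=8: 8 × 0.148 = 1.184
Maximum at c = 5 (2.225 fledglings).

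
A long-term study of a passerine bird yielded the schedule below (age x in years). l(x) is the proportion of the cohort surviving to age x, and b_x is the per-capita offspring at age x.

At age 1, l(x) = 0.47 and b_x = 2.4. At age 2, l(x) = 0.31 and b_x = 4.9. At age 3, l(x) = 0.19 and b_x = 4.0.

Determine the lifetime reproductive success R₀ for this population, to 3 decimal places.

R₀ = Σ l(x) b_x:
  age 1: 0.47 × 2.4 = 1.1280
  age 2: 0.31 × 4.9 = 1.5190
  age 3: 0.19 × 4.0 = 0.7600
R₀ = 1.1280 + 1.5190 + 0.7600 = 3.4070

3.407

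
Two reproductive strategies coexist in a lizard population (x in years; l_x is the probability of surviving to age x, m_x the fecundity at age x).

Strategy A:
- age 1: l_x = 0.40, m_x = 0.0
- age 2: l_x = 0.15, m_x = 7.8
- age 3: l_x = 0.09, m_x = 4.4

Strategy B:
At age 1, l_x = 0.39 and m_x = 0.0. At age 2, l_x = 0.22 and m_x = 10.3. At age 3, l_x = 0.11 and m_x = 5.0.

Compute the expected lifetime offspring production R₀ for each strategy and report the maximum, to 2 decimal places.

Strategy A: R₀ = 0.40×0.0 + 0.15×7.8 + 0.09×4.4 = 1.5660
Strategy B: R₀ = 0.39×0.0 + 0.22×10.3 + 0.11×5.0 = 2.8160
Highest R₀: strategy B with 2.8160.

2.82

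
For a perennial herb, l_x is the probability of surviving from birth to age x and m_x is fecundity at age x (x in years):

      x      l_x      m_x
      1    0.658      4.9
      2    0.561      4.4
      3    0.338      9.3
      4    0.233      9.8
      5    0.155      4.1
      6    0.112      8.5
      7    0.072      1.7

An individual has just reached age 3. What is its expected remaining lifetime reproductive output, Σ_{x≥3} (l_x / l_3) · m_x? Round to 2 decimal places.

21.11

l_3 = 0.338. Conditional survival from age 3 to x is l_x / l_3.
  x=3: (0.338/0.338) × 9.3 = 9.3000
  x=4: (0.233/0.338) × 9.8 = 6.7556
  x=5: (0.155/0.338) × 4.1 = 1.8802
  x=6: (0.112/0.338) × 8.5 = 2.8166
  x=7: (0.072/0.338) × 1.7 = 0.3621
Sum = 9.3000 + 6.7556 + 1.8802 + 2.8166 + 0.3621 = 21.1145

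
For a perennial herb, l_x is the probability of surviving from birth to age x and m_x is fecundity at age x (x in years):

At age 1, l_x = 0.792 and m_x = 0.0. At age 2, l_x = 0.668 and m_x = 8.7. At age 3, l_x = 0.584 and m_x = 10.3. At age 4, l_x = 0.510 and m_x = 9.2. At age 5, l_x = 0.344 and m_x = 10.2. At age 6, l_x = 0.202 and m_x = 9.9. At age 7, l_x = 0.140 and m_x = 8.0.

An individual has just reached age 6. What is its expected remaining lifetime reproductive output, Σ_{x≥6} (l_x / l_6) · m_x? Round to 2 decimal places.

l_6 = 0.202. Conditional survival from age 6 to x is l_x / l_6.
  x=6: (0.202/0.202) × 9.9 = 9.9000
  x=7: (0.140/0.202) × 8.0 = 5.5446
Sum = 9.9000 + 5.5446 = 15.4446

15.44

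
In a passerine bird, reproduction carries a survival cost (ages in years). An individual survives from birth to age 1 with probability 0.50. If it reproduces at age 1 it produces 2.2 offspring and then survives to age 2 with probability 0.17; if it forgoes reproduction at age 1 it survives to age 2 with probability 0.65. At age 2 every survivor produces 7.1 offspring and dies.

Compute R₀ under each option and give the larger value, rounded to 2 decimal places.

breed at age 1: R₀ = 0.50 × (2.2 + 0.17 × 7.1) = 0.50 × 3.4070 = 1.7035
delay to age 2: R₀ = 0.50 × (0.65 × 7.1) = 0.50 × 4.6150 = 2.3075
Higher: delay to age 2 (2.3075).

2.31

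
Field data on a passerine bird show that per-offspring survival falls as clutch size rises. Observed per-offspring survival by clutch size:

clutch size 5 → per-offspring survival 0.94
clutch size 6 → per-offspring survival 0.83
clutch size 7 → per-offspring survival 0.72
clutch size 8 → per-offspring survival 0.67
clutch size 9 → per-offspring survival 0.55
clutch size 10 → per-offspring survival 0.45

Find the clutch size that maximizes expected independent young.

Expected independent young = c × s(c):
  c=5: 5 × 0.94 = 4.700
  c=6: 6 × 0.83 = 4.980
  c=7: 7 × 0.72 = 5.040
  c=8: 8 × 0.67 = 5.360
  c=9: 9 × 0.55 = 4.950
  c=10: 10 × 0.45 = 4.500
Maximum at c = 8 (5.360 independent young).

8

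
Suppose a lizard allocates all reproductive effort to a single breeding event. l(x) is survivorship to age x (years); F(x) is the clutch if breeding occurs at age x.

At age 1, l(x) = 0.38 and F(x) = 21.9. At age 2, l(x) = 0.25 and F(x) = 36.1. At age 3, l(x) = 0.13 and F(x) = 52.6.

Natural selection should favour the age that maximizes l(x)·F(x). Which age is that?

Expected offspring if breeding at age x = l(x) × F(x):
  age 1: 0.38 × 21.9 = 8.322
  age 2: 0.25 × 36.1 = 9.025
  age 3: 0.13 × 52.6 = 6.838
Maximum at age 2 (9.025).

2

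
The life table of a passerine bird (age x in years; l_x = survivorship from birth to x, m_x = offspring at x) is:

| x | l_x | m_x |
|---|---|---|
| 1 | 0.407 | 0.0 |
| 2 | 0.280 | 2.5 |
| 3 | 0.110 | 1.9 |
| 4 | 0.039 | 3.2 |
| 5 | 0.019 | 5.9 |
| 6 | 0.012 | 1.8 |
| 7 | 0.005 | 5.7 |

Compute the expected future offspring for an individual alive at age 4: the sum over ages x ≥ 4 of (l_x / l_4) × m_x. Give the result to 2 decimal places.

l_4 = 0.039. Conditional survival from age 4 to x is l_x / l_4.
  x=4: (0.039/0.039) × 3.2 = 3.2000
  x=5: (0.019/0.039) × 5.9 = 2.8744
  x=6: (0.012/0.039) × 1.8 = 0.5538
  x=7: (0.005/0.039) × 5.7 = 0.7308
Sum = 3.2000 + 2.8744 + 0.5538 + 0.7308 = 7.3590

7.36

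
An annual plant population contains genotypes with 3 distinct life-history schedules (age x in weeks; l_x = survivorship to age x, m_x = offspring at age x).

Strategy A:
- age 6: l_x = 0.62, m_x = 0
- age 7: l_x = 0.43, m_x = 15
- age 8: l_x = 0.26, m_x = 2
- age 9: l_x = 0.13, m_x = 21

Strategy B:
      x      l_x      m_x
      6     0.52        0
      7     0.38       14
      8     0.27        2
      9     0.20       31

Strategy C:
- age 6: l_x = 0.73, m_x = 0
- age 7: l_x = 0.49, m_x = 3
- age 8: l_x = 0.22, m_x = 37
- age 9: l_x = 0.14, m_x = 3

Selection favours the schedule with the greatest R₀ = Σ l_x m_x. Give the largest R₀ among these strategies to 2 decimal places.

12.06

Strategy A: R₀ = 0.62×0 + 0.43×15 + 0.26×2 + 0.13×21 = 9.7000
Strategy B: R₀ = 0.52×0 + 0.38×14 + 0.27×2 + 0.20×31 = 12.0600
Strategy C: R₀ = 0.73×0 + 0.49×3 + 0.22×37 + 0.14×3 = 10.0300
Highest R₀: strategy B with 12.0600.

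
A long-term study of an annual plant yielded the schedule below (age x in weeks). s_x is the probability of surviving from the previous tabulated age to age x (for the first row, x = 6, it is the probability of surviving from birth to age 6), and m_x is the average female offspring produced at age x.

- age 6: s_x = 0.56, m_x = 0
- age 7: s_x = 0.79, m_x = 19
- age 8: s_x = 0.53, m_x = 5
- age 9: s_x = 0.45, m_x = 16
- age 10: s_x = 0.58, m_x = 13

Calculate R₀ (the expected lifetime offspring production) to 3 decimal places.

Survivorship from birth: l_x = s_6·s_7·…·s_x.
  l_6 = 0.56000
  l_7 = 0.44240
  l_8 = 0.23447
  l_9 = 0.10551
  l_10 = 0.06120
R₀ = Σ l_x m_x:
  age 6: 0.56000 × 0 = 0.0000
  age 7: 0.44240 × 19 = 8.4056
  age 8: 0.23447 × 5 = 1.1724
  age 9: 0.10551 × 16 = 1.6882
  age 10: 0.06120 × 13 = 0.7956
R₀ = 0.0000 + 8.4056 + 1.1724 + 1.6882 + 0.7956 = 12.0617

12.062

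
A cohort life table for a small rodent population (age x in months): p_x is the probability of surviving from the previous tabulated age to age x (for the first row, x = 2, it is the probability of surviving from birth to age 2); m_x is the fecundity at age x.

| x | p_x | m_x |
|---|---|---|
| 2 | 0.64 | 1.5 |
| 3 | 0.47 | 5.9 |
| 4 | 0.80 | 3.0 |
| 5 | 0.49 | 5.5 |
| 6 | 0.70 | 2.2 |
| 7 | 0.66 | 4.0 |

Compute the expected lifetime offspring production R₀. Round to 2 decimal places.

4.50

Survivorship from birth: l_x = p_2·p_3·…·p_x.
  l_2 = 0.64000
  l_3 = 0.30080
  l_4 = 0.24064
  l_5 = 0.11791
  l_6 = 0.08254
  l_7 = 0.05448
R₀ = Σ l_x m_x:
  age 2: 0.64000 × 1.5 = 0.9600
  age 3: 0.30080 × 5.9 = 1.7747
  age 4: 0.24064 × 3.0 = 0.7219
  age 5: 0.11791 × 5.5 = 0.6485
  age 6: 0.08254 × 2.2 = 0.1816
  age 7: 0.05448 × 4.0 = 0.2179
R₀ = 0.9600 + 1.7747 + 0.7219 + 0.6485 + 0.1816 + 0.2179 = 4.5047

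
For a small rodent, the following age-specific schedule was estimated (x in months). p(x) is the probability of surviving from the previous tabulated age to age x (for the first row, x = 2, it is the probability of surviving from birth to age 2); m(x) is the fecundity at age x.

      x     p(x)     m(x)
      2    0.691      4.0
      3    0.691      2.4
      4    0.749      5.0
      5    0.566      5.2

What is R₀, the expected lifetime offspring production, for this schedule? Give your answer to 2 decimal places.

6.75

Survivorship from birth: l_x = p_2·p_3·…·p_x.
  l_2 = 0.69100
  l_3 = 0.47748
  l_4 = 0.35763
  l_5 = 0.20242
R₀ = Σ l_x m(x):
  age 2: 0.69100 × 4.0 = 2.7640
  age 3: 0.47748 × 2.4 = 1.1460
  age 4: 0.35763 × 5.0 = 1.7881
  age 5: 0.20242 × 5.2 = 1.0526
R₀ = 2.7640 + 1.1460 + 1.7881 + 1.0526 = 6.7507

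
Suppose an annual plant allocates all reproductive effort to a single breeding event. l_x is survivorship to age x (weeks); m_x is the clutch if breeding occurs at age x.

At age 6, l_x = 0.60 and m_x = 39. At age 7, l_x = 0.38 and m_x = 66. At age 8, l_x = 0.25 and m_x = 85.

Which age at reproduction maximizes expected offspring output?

7

Expected offspring if breeding at age x = l_x × m_x:
  age 6: 0.60 × 39 = 23.400
  age 7: 0.38 × 66 = 25.080
  age 8: 0.25 × 85 = 21.250
Maximum at age 7 (25.080).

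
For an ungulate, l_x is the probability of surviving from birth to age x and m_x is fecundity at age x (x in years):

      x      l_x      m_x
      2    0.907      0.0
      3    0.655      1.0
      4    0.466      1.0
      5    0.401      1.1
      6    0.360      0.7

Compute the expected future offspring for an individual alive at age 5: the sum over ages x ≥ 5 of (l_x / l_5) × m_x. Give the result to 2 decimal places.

1.73

l_5 = 0.401. Conditional survival from age 5 to x is l_x / l_5.
  x=5: (0.401/0.401) × 1.1 = 1.1000
  x=6: (0.360/0.401) × 0.7 = 0.6284
Sum = 1.1000 + 0.6284 = 1.7284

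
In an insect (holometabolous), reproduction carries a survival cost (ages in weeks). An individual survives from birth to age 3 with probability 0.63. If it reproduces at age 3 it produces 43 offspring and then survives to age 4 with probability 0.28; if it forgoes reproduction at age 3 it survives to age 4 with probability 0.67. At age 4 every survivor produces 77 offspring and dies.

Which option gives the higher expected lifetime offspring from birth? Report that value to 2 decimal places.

40.67

breed at age 3: R₀ = 0.63 × (43 + 0.28 × 77) = 0.63 × 64.5600 = 40.6728
delay to age 4: R₀ = 0.63 × (0.67 × 77) = 0.63 × 51.5900 = 32.5017
Higher: breed at age 3 (40.6728).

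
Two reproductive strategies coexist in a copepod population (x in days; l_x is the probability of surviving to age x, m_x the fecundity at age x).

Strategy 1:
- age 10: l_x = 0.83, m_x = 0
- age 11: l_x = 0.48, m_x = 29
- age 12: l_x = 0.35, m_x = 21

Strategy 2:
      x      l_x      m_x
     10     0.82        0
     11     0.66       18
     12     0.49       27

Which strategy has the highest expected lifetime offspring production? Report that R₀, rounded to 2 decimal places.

Strategy 1: R₀ = 0.83×0 + 0.48×29 + 0.35×21 = 21.2700
Strategy 2: R₀ = 0.82×0 + 0.66×18 + 0.49×27 = 25.1100
Highest R₀: strategy 2 with 25.1100.

25.11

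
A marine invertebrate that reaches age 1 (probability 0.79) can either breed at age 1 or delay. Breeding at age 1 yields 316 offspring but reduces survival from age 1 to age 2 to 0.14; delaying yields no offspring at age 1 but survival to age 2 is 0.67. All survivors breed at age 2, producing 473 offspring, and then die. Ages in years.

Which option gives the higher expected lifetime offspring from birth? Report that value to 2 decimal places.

301.95

breed at age 1: R₀ = 0.79 × (316 + 0.14 × 473) = 0.79 × 382.2200 = 301.9538
delay to age 2: R₀ = 0.79 × (0.67 × 473) = 0.79 × 316.9100 = 250.3589
Higher: breed at age 1 (301.9538).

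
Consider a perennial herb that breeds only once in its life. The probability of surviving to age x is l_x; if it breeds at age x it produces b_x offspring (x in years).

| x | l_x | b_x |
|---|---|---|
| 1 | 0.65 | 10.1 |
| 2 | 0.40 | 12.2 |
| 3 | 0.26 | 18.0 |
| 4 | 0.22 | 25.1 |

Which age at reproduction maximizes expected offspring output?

1

Expected offspring if breeding at age x = l_x × b_x:
  age 1: 0.65 × 10.1 = 6.565
  age 2: 0.40 × 12.2 = 4.880
  age 3: 0.26 × 18.0 = 4.680
  age 4: 0.22 × 25.1 = 5.522
Maximum at age 1 (6.565).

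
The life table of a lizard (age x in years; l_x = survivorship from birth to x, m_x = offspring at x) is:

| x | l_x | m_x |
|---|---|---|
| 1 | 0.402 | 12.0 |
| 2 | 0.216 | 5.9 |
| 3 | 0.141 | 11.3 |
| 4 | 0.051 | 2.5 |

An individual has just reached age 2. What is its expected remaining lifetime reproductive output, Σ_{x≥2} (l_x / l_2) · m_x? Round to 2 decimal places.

l_2 = 0.216. Conditional survival from age 2 to x is l_x / l_2.
  x=2: (0.216/0.216) × 5.9 = 5.9000
  x=3: (0.141/0.216) × 11.3 = 7.3764
  x=4: (0.051/0.216) × 2.5 = 0.5903
Sum = 5.9000 + 7.3764 + 0.5903 = 13.8667

13.87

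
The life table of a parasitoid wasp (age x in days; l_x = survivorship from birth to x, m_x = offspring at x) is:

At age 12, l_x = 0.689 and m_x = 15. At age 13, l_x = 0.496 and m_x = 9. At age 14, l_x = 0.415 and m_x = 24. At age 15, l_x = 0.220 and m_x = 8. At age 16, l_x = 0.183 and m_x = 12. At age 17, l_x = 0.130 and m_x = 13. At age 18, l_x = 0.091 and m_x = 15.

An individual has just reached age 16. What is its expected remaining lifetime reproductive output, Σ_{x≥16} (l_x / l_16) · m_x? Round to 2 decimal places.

28.69

l_16 = 0.183. Conditional survival from age 16 to x is l_x / l_16.
  x=16: (0.183/0.183) × 12 = 12.0000
  x=17: (0.130/0.183) × 13 = 9.2350
  x=18: (0.091/0.183) × 15 = 7.4590
Sum = 12.0000 + 9.2350 + 7.4590 = 28.6940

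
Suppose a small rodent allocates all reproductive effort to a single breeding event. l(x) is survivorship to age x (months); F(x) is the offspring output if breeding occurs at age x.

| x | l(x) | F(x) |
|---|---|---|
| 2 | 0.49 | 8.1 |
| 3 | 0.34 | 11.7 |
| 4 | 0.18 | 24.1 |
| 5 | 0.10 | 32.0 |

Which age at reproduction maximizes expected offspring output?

Expected offspring if breeding at age x = l(x) × F(x):
  age 2: 0.49 × 8.1 = 3.969
  age 3: 0.34 × 11.7 = 3.978
  age 4: 0.18 × 24.1 = 4.338
  age 5: 0.10 × 32.0 = 3.200
Maximum at age 4 (4.338).

4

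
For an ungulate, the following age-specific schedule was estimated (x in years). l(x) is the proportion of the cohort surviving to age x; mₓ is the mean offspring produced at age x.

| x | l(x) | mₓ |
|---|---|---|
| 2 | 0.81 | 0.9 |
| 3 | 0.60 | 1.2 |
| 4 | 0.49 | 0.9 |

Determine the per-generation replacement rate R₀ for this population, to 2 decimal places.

R₀ = Σ l(x) mₓ:
  age 2: 0.81 × 0.9 = 0.7290
  age 3: 0.60 × 1.2 = 0.7200
  age 4: 0.49 × 0.9 = 0.4410
R₀ = 0.7290 + 0.7200 + 0.4410 = 1.8900

1.89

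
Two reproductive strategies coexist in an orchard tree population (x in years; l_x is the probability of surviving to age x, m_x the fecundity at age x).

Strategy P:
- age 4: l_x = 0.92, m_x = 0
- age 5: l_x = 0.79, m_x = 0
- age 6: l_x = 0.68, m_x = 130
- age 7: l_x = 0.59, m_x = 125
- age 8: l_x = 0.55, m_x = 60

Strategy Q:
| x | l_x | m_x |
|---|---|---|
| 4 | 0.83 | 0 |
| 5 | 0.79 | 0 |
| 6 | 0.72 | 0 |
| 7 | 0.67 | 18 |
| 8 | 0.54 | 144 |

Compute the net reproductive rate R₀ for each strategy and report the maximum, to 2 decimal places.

195.15

Strategy P: R₀ = 0.92×0 + 0.79×0 + 0.68×130 + 0.59×125 + 0.55×60 = 195.1500
Strategy Q: R₀ = 0.83×0 + 0.79×0 + 0.72×0 + 0.67×18 + 0.54×144 = 89.8200
Highest R₀: strategy P with 195.1500.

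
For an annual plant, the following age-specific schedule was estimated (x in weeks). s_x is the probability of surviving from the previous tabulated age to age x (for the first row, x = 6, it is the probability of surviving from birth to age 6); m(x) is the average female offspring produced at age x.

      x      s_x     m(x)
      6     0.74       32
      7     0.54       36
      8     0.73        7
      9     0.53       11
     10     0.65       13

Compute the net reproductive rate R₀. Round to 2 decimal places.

43.11

Survivorship from birth: l_x = s_6·s_7·…·s_x.
  l_6 = 0.74000
  l_7 = 0.39960
  l_8 = 0.29171
  l_9 = 0.15461
  l_10 = 0.10049
R₀ = Σ l_x m(x):
  age 6: 0.74000 × 32 = 23.6800
  age 7: 0.39960 × 36 = 14.3856
  age 8: 0.29171 × 7 = 2.0420
  age 9: 0.15461 × 11 = 1.7007
  age 10: 0.10049 × 13 = 1.3064
R₀ = 23.6800 + 14.3856 + 2.0420 + 1.7007 + 1.3064 = 43.1146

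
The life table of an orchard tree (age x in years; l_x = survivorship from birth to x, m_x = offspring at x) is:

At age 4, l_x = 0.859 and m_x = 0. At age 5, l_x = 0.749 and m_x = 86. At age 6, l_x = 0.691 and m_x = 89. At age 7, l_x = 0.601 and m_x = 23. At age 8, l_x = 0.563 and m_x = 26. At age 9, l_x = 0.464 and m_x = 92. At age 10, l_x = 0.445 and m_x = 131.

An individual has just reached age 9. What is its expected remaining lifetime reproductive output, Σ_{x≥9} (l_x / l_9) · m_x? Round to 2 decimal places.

217.64

l_9 = 0.464. Conditional survival from age 9 to x is l_x / l_9.
  x=9: (0.464/0.464) × 92 = 92.0000
  x=10: (0.445/0.464) × 131 = 125.6358
Sum = 92.0000 + 125.6358 = 217.6358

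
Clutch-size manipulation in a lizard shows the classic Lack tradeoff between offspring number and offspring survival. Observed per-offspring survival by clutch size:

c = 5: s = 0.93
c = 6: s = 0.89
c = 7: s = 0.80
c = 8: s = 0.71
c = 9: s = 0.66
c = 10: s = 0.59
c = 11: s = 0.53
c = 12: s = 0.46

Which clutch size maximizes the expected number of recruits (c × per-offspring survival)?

Expected recruits = c × s(c):
  c=5: 5 × 0.93 = 4.650
  c=6: 6 × 0.89 = 5.340
  c=7: 7 × 0.80 = 5.600
  c=8: 8 × 0.71 = 5.680
  c=9: 9 × 0.66 = 5.940
  c=10: 10 × 0.59 = 5.900
  c=11: 11 × 0.53 = 5.830
  c=12: 12 × 0.46 = 5.520
Maximum at c = 9 (5.940 recruits).

9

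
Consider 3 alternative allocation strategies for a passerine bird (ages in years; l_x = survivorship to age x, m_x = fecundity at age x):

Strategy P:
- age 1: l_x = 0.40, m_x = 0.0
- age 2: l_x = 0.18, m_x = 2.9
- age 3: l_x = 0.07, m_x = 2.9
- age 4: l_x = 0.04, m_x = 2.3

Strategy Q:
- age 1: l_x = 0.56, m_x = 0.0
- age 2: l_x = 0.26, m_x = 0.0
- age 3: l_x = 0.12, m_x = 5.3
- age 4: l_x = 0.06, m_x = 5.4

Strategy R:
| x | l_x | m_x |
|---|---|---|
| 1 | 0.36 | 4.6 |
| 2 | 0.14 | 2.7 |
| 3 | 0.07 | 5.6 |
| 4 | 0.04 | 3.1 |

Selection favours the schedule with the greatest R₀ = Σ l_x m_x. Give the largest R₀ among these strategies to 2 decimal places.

2.55

Strategy P: R₀ = 0.40×0.0 + 0.18×2.9 + 0.07×2.9 + 0.04×2.3 = 0.8170
Strategy Q: R₀ = 0.56×0.0 + 0.26×0.0 + 0.12×5.3 + 0.06×5.4 = 0.9600
Strategy R: R₀ = 0.36×4.6 + 0.14×2.7 + 0.07×5.6 + 0.04×3.1 = 2.5500
Highest R₀: strategy R with 2.5500.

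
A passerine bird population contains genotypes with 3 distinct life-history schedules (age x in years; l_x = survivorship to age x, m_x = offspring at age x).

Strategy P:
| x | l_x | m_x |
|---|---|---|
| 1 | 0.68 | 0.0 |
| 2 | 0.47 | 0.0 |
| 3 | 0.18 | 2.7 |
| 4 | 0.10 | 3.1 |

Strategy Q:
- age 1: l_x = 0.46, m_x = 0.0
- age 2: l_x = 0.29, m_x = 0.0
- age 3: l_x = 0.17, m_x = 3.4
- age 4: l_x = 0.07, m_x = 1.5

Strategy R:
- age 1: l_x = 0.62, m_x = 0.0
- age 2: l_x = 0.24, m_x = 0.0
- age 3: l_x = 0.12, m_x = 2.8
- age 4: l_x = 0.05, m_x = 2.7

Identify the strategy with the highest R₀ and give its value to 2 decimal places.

0.80

Strategy P: R₀ = 0.68×0.0 + 0.47×0.0 + 0.18×2.7 + 0.10×3.1 = 0.7960
Strategy Q: R₀ = 0.46×0.0 + 0.29×0.0 + 0.17×3.4 + 0.07×1.5 = 0.6830
Strategy R: R₀ = 0.62×0.0 + 0.24×0.0 + 0.12×2.8 + 0.05×2.7 = 0.4710
Highest R₀: strategy P with 0.7960.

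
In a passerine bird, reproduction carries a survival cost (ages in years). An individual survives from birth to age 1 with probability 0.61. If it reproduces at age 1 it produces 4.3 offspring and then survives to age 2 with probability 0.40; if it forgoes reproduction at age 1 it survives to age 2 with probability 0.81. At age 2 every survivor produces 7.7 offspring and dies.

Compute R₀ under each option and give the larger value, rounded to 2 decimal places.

4.50

breed at age 1: R₀ = 0.61 × (4.3 + 0.40 × 7.7) = 0.61 × 7.3800 = 4.5018
delay to age 2: R₀ = 0.61 × (0.81 × 7.7) = 0.61 × 6.2370 = 3.8046
Higher: breed at age 1 (4.5018).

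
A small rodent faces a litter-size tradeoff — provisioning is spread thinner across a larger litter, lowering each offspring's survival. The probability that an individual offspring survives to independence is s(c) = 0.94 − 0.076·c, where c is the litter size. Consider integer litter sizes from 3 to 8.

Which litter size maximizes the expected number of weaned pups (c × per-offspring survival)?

6

Expected weaned pups = c × s(c):
  c=3: 3 × 0.712 = 2.136
  c=4: 4 × 0.636 = 2.544
  c=5: 5 × 0.560 = 2.800
  c=6: 6 × 0.484 = 2.904
  c=7: 7 × 0.408 = 2.856
  c=8: 8 × 0.332 = 2.656
Maximum at c = 6 (2.904 weaned pups).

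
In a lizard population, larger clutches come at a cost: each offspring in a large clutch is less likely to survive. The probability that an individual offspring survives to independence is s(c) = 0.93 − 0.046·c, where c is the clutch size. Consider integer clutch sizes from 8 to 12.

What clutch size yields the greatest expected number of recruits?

Expected recruits = c × s(c):
  c=8: 8 × 0.562 = 4.496
  c=9: 9 × 0.516 = 4.644
  c=10: 10 × 0.470 = 4.700
  c=11: 11 × 0.424 = 4.664
  c=12: 12 × 0.378 = 4.536
Maximum at c = 10 (4.700 recruits).

10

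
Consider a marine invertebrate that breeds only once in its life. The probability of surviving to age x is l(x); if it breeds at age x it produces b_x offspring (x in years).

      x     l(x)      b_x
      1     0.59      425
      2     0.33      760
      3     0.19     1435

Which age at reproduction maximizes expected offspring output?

3

Expected offspring if breeding at age x = l(x) × b_x:
  age 1: 0.59 × 425 = 250.750
  age 2: 0.33 × 760 = 250.800
  age 3: 0.19 × 1435 = 272.650
Maximum at age 3 (272.650).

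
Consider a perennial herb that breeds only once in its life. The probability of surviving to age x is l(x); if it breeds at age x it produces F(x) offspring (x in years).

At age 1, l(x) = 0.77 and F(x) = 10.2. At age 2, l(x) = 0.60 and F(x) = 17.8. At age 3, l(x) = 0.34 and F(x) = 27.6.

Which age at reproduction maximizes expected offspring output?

Expected offspring if breeding at age x = l(x) × F(x):
  age 1: 0.77 × 10.2 = 7.854
  age 2: 0.60 × 17.8 = 10.680
  age 3: 0.34 × 27.6 = 9.384
Maximum at age 2 (10.680).

2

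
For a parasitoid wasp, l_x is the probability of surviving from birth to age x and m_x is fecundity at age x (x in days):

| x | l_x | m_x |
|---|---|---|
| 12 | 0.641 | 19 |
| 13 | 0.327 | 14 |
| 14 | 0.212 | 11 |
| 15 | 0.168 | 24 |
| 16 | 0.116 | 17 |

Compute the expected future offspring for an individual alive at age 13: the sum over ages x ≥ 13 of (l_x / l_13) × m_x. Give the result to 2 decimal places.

39.49

l_13 = 0.327. Conditional survival from age 13 to x is l_x / l_13.
  x=13: (0.327/0.327) × 14 = 14.0000
  x=14: (0.212/0.327) × 11 = 7.1315
  x=15: (0.168/0.327) × 24 = 12.3303
  x=16: (0.116/0.327) × 17 = 6.0306
Sum = 14.0000 + 7.1315 + 12.3303 + 6.0306 = 39.4924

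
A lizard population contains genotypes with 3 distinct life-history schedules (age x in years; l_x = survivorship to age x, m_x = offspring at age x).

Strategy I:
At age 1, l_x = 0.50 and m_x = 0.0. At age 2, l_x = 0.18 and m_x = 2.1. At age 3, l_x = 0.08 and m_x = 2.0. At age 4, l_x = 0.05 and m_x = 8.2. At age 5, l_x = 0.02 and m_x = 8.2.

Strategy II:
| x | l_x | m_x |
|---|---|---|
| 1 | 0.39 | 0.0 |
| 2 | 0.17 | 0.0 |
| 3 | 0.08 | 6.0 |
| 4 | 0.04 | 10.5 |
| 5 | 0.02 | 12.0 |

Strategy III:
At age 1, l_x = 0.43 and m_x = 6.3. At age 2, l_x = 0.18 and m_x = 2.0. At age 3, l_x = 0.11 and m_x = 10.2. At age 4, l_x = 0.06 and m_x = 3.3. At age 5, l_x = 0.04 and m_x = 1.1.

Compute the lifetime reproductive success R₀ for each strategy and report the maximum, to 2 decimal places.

4.43

Strategy I: R₀ = 0.50×0.0 + 0.18×2.1 + 0.08×2.0 + 0.05×8.2 + 0.02×8.2 = 1.1120
Strategy II: R₀ = 0.39×0.0 + 0.17×0.0 + 0.08×6.0 + 0.04×10.5 + 0.02×12.0 = 1.1400
Strategy III: R₀ = 0.43×6.3 + 0.18×2.0 + 0.11×10.2 + 0.06×3.3 + 0.04×1.1 = 4.4330
Highest R₀: strategy III with 4.4330.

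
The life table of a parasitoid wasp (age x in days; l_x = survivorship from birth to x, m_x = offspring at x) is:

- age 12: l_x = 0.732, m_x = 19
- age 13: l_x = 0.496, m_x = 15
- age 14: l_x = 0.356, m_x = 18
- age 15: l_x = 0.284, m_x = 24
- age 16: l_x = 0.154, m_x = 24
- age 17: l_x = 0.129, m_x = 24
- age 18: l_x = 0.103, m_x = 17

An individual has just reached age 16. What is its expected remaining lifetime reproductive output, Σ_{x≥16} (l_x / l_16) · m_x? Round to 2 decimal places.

l_16 = 0.154. Conditional survival from age 16 to x is l_x / l_16.
  x=16: (0.154/0.154) × 24 = 24.0000
  x=17: (0.129/0.154) × 24 = 20.1039
  x=18: (0.103/0.154) × 17 = 11.3701
Sum = 24.0000 + 20.1039 + 11.3701 = 55.4740

55.47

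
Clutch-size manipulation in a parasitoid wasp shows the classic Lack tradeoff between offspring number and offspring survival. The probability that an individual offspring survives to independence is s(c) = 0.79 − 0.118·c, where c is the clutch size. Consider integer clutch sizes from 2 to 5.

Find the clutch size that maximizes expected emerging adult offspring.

3

Expected emerging adult offspring = c × s(c):
  c=2: 2 × 0.554 = 1.108
  c=3: 3 × 0.436 = 1.308
  c=4: 4 × 0.318 = 1.272
  c=5: 5 × 0.200 = 1.000
Maximum at c = 3 (1.308 emerging adult offspring).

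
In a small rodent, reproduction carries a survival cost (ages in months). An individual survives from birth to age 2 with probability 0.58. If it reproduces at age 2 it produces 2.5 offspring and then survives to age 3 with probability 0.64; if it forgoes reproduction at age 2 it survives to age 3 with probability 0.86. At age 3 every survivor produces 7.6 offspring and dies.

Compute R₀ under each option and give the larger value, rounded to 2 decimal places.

breed at age 2: R₀ = 0.58 × (2.5 + 0.64 × 7.6) = 0.58 × 7.3640 = 4.2711
delay to age 3: R₀ = 0.58 × (0.86 × 7.6) = 0.58 × 6.5360 = 3.7909
Higher: breed at age 2 (4.2711).

4.27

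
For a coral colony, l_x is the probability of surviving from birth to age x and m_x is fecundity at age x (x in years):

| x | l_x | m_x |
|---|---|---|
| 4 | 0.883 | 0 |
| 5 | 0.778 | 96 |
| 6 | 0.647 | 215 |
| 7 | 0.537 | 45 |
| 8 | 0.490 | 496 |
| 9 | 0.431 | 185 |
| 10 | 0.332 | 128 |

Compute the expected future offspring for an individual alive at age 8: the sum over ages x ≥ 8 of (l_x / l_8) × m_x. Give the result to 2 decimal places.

l_8 = 0.490. Conditional survival from age 8 to x is l_x / l_8.
  x=8: (0.490/0.490) × 496 = 496.0000
  x=9: (0.431/0.490) × 185 = 162.7245
  x=10: (0.332/0.490) × 128 = 86.7265
Sum = 496.0000 + 162.7245 + 86.7265 = 745.4510

745.45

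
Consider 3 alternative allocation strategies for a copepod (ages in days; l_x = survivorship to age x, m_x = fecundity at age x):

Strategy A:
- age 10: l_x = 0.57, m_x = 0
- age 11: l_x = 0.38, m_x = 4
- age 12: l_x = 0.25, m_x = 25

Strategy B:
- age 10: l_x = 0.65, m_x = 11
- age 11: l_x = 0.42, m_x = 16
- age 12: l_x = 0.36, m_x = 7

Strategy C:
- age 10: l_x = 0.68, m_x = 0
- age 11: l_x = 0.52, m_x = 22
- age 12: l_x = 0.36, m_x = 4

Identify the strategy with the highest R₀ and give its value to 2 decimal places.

Strategy A: R₀ = 0.57×0 + 0.38×4 + 0.25×25 = 7.7700
Strategy B: R₀ = 0.65×11 + 0.42×16 + 0.36×7 = 16.3900
Strategy C: R₀ = 0.68×0 + 0.52×22 + 0.36×4 = 12.8800
Highest R₀: strategy B with 16.3900.

16.39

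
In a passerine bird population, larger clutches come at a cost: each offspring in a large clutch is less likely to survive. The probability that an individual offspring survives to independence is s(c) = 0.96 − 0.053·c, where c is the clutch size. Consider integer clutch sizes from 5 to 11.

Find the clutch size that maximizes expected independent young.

9

Expected independent young = c × s(c):
  c=5: 5 × 0.695 = 3.475
  c=6: 6 × 0.642 = 3.852
  c=7: 7 × 0.589 = 4.123
  c=8: 8 × 0.536 = 4.288
  c=9: 9 × 0.483 = 4.347
  c=10: 10 × 0.430 = 4.300
  c=11: 11 × 0.377 = 4.147
Maximum at c = 9 (4.347 independent young).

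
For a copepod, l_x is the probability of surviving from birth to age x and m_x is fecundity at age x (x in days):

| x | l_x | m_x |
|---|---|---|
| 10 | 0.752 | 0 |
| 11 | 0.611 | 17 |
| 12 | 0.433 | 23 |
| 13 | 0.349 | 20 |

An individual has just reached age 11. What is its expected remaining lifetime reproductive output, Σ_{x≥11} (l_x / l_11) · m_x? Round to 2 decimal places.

44.72

l_11 = 0.611. Conditional survival from age 11 to x is l_x / l_11.
  x=11: (0.611/0.611) × 17 = 17.0000
  x=12: (0.433/0.611) × 23 = 16.2995
  x=13: (0.349/0.611) × 20 = 11.4239
Sum = 17.0000 + 16.2995 + 11.4239 = 44.7234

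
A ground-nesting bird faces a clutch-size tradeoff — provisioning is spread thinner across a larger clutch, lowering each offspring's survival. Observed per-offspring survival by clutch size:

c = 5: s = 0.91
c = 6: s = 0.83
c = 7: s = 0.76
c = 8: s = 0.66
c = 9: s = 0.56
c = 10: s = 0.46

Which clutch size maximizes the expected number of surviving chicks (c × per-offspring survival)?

7

Expected surviving chicks = c × s(c):
  c=5: 5 × 0.91 = 4.550
  c=6: 6 × 0.83 = 4.980
  c=7: 7 × 0.76 = 5.320
  c=8: 8 × 0.66 = 5.280
  c=9: 9 × 0.56 = 5.040
  c=10: 10 × 0.46 = 4.600
Maximum at c = 7 (5.320 surviving chicks).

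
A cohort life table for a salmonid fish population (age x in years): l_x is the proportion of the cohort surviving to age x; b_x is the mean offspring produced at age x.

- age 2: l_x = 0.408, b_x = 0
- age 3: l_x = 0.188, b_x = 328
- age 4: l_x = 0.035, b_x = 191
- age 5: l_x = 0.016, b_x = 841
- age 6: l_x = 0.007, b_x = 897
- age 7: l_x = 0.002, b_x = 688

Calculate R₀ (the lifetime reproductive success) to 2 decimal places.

R₀ = Σ l_x b_x:
  age 2: 0.408 × 0 = 0.0000
  age 3: 0.188 × 328 = 61.6640
  age 4: 0.035 × 191 = 6.6850
  age 5: 0.016 × 841 = 13.4560
  age 6: 0.007 × 897 = 6.2790
  age 7: 0.002 × 688 = 1.3760
R₀ = 0.0000 + 61.6640 + 6.6850 + 13.4560 + 6.2790 + 1.3760 = 89.4600

89.46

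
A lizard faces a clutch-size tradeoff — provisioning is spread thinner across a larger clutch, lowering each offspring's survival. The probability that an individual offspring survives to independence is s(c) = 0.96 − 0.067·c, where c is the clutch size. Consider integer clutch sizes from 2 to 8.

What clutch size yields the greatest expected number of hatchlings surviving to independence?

Expected hatchlings surviving to independence = c × s(c):
  c=2: 2 × 0.826 = 1.652
  c=3: 3 × 0.759 = 2.277
  c=4: 4 × 0.692 = 2.768
  c=5: 5 × 0.625 = 3.125
  c=6: 6 × 0.558 = 3.348
  c=7: 7 × 0.491 = 3.437
  c=8: 8 × 0.424 = 3.392
Maximum at c = 7 (3.437 hatchlings surviving to independence).

7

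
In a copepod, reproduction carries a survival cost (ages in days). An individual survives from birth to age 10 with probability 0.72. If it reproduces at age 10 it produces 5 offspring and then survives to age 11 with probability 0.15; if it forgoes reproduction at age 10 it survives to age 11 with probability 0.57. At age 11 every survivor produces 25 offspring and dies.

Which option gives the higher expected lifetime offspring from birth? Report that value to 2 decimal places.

breed at age 10: R₀ = 0.72 × (5 + 0.15 × 25) = 0.72 × 8.7500 = 6.3000
delay to age 11: R₀ = 0.72 × (0.57 × 25) = 0.72 × 14.2500 = 10.2600
Higher: delay to age 11 (10.2600).

10.26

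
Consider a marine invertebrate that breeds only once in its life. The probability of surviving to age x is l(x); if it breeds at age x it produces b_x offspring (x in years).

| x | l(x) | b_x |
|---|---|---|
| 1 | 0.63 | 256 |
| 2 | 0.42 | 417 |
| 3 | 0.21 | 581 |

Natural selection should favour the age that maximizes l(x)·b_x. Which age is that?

2

Expected offspring if breeding at age x = l(x) × b_x:
  age 1: 0.63 × 256 = 161.280
  age 2: 0.42 × 417 = 175.140
  age 3: 0.21 × 581 = 122.010
Maximum at age 2 (175.140).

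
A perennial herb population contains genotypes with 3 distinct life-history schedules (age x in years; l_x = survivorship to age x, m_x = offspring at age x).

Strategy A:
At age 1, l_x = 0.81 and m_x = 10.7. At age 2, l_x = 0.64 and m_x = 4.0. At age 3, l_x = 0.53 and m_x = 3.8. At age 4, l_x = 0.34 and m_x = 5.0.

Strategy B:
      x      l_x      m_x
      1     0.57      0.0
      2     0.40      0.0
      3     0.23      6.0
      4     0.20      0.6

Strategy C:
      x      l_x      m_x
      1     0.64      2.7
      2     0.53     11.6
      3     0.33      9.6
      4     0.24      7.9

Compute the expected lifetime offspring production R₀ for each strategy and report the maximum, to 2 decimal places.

14.94

Strategy A: R₀ = 0.81×10.7 + 0.64×4.0 + 0.53×3.8 + 0.34×5.0 = 14.9410
Strategy B: R₀ = 0.57×0.0 + 0.40×0.0 + 0.23×6.0 + 0.20×0.6 = 1.5000
Strategy C: R₀ = 0.64×2.7 + 0.53×11.6 + 0.33×9.6 + 0.24×7.9 = 12.9400
Highest R₀: strategy A with 14.9410.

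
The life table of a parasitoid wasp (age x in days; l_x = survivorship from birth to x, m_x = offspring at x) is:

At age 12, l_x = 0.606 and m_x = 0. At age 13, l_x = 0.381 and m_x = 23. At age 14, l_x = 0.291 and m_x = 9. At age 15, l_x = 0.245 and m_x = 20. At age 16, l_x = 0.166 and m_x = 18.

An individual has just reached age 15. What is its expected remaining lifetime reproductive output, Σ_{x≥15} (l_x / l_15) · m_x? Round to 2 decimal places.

l_15 = 0.245. Conditional survival from age 15 to x is l_x / l_15.
  x=15: (0.245/0.245) × 20 = 20.0000
  x=16: (0.166/0.245) × 18 = 12.1959
Sum = 20.0000 + 12.1959 = 32.1959

32.20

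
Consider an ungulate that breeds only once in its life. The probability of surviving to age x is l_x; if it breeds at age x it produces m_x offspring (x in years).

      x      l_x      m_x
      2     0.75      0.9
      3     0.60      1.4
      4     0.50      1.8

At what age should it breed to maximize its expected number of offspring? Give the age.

4

Expected offspring if breeding at age x = l_x × m_x:
  age 2: 0.75 × 0.9 = 0.675
  age 3: 0.60 × 1.4 = 0.840
  age 4: 0.50 × 1.8 = 0.900
Maximum at age 4 (0.900).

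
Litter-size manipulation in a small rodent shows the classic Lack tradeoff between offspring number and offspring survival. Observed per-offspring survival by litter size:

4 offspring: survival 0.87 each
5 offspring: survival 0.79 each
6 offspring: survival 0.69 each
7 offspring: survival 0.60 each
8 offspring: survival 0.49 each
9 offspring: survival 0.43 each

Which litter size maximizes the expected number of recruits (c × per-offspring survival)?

7

Expected recruits = c × s(c):
  c=4: 4 × 0.87 = 3.480
  c=5: 5 × 0.79 = 3.950
  c=6: 6 × 0.69 = 4.140
  c=7: 7 × 0.60 = 4.200
  c=8: 8 × 0.49 = 3.920
  c=9: 9 × 0.43 = 3.870
Maximum at c = 7 (4.200 recruits).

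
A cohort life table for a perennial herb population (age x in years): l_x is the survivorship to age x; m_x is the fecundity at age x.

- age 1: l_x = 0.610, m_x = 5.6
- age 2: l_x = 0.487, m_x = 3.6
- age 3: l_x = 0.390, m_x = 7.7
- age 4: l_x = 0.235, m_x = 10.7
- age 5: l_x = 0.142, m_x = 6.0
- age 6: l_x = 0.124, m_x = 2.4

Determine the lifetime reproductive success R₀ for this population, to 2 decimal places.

11.84

R₀ = Σ l_x m_x:
  age 1: 0.610 × 5.6 = 3.4160
  age 2: 0.487 × 3.6 = 1.7532
  age 3: 0.390 × 7.7 = 3.0030
  age 4: 0.235 × 10.7 = 2.5145
  age 5: 0.142 × 6.0 = 0.8520
  age 6: 0.124 × 2.4 = 0.2976
R₀ = 3.4160 + 1.7532 + 3.0030 + 2.5145 + 0.8520 + 0.2976 = 11.8363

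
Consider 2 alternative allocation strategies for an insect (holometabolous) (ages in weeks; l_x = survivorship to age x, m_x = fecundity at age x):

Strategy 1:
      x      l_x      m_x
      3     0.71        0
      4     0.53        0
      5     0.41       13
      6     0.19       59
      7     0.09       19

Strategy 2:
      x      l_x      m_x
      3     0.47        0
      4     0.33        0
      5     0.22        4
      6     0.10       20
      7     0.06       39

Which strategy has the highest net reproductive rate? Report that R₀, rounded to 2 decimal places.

18.25

Strategy 1: R₀ = 0.71×0 + 0.53×0 + 0.41×13 + 0.19×59 + 0.09×19 = 18.2500
Strategy 2: R₀ = 0.47×0 + 0.33×0 + 0.22×4 + 0.10×20 + 0.06×39 = 5.2200
Highest R₀: strategy 1 with 18.2500.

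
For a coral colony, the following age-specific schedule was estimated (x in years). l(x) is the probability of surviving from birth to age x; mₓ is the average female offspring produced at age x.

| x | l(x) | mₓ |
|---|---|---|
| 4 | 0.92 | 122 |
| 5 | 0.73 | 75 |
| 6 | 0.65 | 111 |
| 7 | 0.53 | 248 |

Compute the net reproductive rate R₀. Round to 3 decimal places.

R₀ = Σ l(x) mₓ:
  age 4: 0.92 × 122 = 112.2400
  age 5: 0.73 × 75 = 54.7500
  age 6: 0.65 × 111 = 72.1500
  age 7: 0.53 × 248 = 131.4400
R₀ = 112.2400 + 54.7500 + 72.1500 + 131.4400 = 370.5800

370.580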